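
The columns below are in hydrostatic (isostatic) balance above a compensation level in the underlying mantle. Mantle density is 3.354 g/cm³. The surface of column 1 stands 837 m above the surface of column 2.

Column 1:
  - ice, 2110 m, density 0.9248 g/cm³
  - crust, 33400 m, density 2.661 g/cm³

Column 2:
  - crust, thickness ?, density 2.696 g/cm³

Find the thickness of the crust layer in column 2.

38700 m

Take the compensation level at the base of the deeper column (depth z_c below the surface of column 1) and equate Σ ρ_i t_i down to z_c; mantle fills any gap and the z_c terms cancel.
Column 1: 2110×0.9248 + 33400×2.661 + (z_c − 35510)×3.354
Column 2: 837×0 + x×2.696 + (z_c − 837 − 0 − x)×3.354
The z_c×3.354 term appears on both sides and cancels. Collect the known terms of each column as K = Σ(ρt)_known − 3.354 × (depth of known layers): K_1 = 90828.728 − 3.354×35510 = −28271.812; K_2 = 0 − 3.354×(837 + 0) = −2807.298.
Balance: K_1 = K_2 − x×(3.354 − 2.696), so x = (K_2 − K_1)/(3.354 − 2.696) = 25464.5/0.658 = 38700 m.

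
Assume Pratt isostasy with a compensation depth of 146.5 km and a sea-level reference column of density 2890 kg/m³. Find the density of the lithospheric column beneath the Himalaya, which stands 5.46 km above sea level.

Pratt balance: ρ_ref D = ρ (D + h).
ρ = ρ_ref D/(D + h) = 2890 × 146.5 km/(146.5 km + 5.46 km) = 2790 kg/m³.

2790 kg/m³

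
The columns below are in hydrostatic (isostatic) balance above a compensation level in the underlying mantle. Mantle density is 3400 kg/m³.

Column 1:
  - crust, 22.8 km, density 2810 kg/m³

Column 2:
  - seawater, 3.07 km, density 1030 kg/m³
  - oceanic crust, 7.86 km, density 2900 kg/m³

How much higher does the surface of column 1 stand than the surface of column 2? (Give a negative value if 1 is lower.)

0.661 km

For any compensation level in the mantle, the mantle terms cancel and isostasy reduces to e = (Σt_1 − Σt_2) − (Σ(ρt)_1 − Σ(ρt)_2) / ρ_m.
Σt_1 = 22.8 km; Σt_2 = 10.93 km; Σ(ρt)_1 = 64068; Σ(ρt)_2 = 25956.1 (in km·kg/m³).
e = (22.8 − 10.93) − (64068 − 25956.1) / 3400 = 0.661 km.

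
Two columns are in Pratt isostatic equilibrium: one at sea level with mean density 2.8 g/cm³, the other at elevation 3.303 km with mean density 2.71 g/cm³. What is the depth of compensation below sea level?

99.5 km

ρ_ref D = ρ (D + h) → D (ρ_ref − ρ) = ρ h.
D = ρ h/(ρ_ref − ρ) = 2.71 × 3.303 km/(2.8 − 2.71) = 99.5 km.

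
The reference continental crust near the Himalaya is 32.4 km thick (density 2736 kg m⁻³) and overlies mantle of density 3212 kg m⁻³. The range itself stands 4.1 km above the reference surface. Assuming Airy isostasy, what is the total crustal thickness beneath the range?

Root depth r = h ρ_c / (ρ_m − ρ_c) = 4.1 km × 2736 / 476 = 23.57 km.
Total thickness = T + h + r = 32.4 km + 4.1 km + 23.57 km = 60.1 km.

60.1 km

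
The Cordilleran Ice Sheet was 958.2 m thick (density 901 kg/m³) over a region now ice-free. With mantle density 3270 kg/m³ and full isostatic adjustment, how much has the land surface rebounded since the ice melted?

264 m

Removing the load lets mantle flow back in; uplift u satisfies ρ_ice t = ρ_m u.
u = t ρ_ice/ρ_m = 958.2 m × 901/3270 = 264 m.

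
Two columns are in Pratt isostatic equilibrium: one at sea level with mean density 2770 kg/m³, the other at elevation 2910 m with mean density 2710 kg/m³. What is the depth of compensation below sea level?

ρ_ref D = ρ (D + h) → D (ρ_ref − ρ) = ρ h.
D = ρ h/(ρ_ref − ρ) = 2710 × 2910 m/(2770 − 2710) = 131000 m.

131000 m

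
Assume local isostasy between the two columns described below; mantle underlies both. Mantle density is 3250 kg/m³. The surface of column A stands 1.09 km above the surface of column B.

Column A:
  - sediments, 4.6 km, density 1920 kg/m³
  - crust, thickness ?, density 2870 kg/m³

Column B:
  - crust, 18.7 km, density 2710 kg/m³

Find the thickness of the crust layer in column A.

19.8 km

Take the compensation level at the base of the deeper column (depth z_c below the surface of column A) and equate Σ ρ_i t_i down to z_c; mantle fills any gap and the z_c terms cancel.
Column A: 4.6×1920 + x×2870 + (z_c − 4.6 − x)×3250
Column B: 1.09×0 + 18.7×2710 + (z_c − 1.09 − 18.7)×3250
The z_c×3250 term appears on both sides and cancels. Collect the known terms of each column as K = Σ(ρt)_known − 3250 × (depth of known layers): K_A = 8832 − 3250×4.6 = −6118; K_B = 50677 − 3250×(1.09 + 18.7) = −13640.5.
Balance: K_A − x×(3250 − 2870) = K_B, so x = (K_A − K_B)/(3250 − 2870) = 7522.5/380 = 19.8 km.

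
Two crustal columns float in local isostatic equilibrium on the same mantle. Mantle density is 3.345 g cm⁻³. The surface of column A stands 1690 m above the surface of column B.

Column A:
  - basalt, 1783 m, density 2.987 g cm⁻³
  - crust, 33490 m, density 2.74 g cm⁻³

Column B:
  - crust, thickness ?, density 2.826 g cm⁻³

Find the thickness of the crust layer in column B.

Take the compensation level at the base of the deeper column (depth z_c below the surface of column A) and equate Σ ρ_i t_i down to z_c; mantle fills any gap and the z_c terms cancel.
Column A: 1783×2.987 + 33490×2.74 + (z_c − 35273)×3.345
Column B: 1690×0 + x×2.826 + (z_c − 1690 − 0 − x)×3.345
The z_c×3.345 term appears on both sides and cancels. Collect the known terms of each column as K = Σ(ρt)_known − 3.345 × (depth of known layers): K_A = 97088.421 − 3.345×35273 = −20899.764; K_B = 0 − 3.345×(1690 + 0) = −5653.05.
Balance: K_A = K_B − x×(3.345 − 2.826), so x = (K_B − K_A)/(3.345 − 2.826) = 15246.7/0.519 = 29400 m.

29400 m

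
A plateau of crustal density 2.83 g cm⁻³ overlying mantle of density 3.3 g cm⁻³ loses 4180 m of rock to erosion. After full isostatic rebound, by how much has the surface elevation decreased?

Rebound u = e ρ_c/ρ_m = 4180 m × 2.83/3.3 = 3585 m.
Net surface drop = e − u = 4180 m − 3585 m = e (ρ_m − ρ_c)/ρ_m = 595 m.

595 m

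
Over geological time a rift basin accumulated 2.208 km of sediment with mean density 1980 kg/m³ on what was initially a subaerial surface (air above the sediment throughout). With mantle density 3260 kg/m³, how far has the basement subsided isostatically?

1.34 km

Subaerial load: s = t ρ_sed / ρ_m = 2.208 km × 1980/3260 = 1.34 km.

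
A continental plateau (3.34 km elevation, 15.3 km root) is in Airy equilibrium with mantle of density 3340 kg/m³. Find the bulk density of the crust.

2740 kg/m³

ρ_c h = (ρ_m − ρ_c) r → ρ_c (h + r) = ρ_m r → ρ_c = ρ_m r / (h + r).
ρ_c = 3340 × 15.3 km / (3.34 km + 15.3 km) = 2740 kg/m³.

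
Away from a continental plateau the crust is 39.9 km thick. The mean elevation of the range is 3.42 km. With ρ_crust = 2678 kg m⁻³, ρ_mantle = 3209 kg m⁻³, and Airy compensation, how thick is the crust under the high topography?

60.6 km

Root depth r = h ρ_c / (ρ_m − ρ_c) = 3.42 km × 2678 / 531 = 17.25 km.
Total thickness = T + h + r = 39.9 km + 3.42 km + 17.25 km = 60.6 km.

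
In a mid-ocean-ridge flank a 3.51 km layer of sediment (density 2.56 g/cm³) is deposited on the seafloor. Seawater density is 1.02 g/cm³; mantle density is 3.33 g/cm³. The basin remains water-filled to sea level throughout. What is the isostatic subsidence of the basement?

2.34 km

Submarine loading: the sediment displaces seawater, and the subsidence is in turn flooded, so s (ρ_m − ρ_w) = t (ρ_sed − ρ_w).
s = 3.51 km × (2.56 − 1.02) / (3.33 − 1.02) = 2.34 km.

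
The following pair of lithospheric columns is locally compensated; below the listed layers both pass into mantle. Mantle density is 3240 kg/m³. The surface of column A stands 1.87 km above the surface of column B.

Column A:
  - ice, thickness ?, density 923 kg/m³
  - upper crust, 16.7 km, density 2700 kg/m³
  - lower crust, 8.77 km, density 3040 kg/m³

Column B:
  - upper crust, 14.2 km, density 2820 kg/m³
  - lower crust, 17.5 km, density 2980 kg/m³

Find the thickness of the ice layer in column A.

Take the compensation level at the base of the deeper column (depth z_c below the surface of column A) and equate Σ ρ_i t_i down to z_c; mantle fills any gap and the z_c terms cancel.
Column A: x×923 + 16.7×2700 + 8.77×3040 + (z_c − 25.47 − x)×3240
Column B: 1.87×0 + 14.2×2820 + 17.5×2980 + (z_c − 1.87 − 31.7)×3240
The z_c×3240 term appears on both sides and cancels. Collect the known terms of each column as K = Σ(ρt)_known − 3240 × (depth of known layers): K_A = 71750.8 − 3240×25.47 = −10772; K_B = 92194 − 3240×(1.87 + 31.7) = −16572.8.
Balance: K_A − x×(3240 − 923) = K_B, so x = (K_A − K_B)/(3240 − 923) = 5800.8/2317 = 2.5 km.

2.5 km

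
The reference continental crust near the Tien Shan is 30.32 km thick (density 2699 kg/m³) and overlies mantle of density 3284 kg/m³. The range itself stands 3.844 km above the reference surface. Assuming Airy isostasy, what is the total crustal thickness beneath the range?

Root depth r = h ρ_c / (ρ_m − ρ_c) = 3.844 km × 2699 / 585 = 17.73 km.
Total thickness = T + h + r = 30.32 km + 3.844 km + 17.73 km = 51.9 km.

51.9 km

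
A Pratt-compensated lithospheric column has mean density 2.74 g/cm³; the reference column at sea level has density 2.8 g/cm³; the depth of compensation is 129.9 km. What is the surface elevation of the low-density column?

ρ_ref D = ρ (D + h) → h = D (ρ_ref − ρ)/ρ.
h = 129.9 km × (2.8 − 2.74)/2.74 = 2.84 km.

2.84 km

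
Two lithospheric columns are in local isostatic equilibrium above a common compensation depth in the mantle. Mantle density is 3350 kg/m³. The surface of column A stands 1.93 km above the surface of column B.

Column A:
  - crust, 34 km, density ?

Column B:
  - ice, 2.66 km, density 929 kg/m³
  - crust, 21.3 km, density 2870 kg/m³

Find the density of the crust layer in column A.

Take the compensation level at the base of the deeper column (depth z_c below the surface of column A) and equate Σ ρ_i t_i down to z_c; mantle fills any gap and the z_c terms cancel.
Column A: 34×ρ + (z_c − 34)×3350
Column B: 1.93×0 + 2.66×929 + 21.3×2870 + (z_c − 1.93 − 23.96)×3350
The z_c×3350 term appears on both sides and cancels. Collect the known terms of each column as K = Σ(ρt)_known − 3350 × (depth of known layers): K_A = 0 − 3350×34 = −113900; K_B = 63602.14 − 3350×(1.93 + 23.96) = −23129.36.
Balance: K_A + 34×ρ = K_B, so ρ = (K_B − K_A)/34 = 90770.6/34 = 2670 kg/m³.

2670 kg/m³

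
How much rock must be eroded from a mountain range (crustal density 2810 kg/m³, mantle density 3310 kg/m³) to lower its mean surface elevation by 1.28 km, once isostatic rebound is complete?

Net drop Δ = e − u = e − e ρ_c/ρ_m = e (ρ_m − ρ_c)/ρ_m.
e = Δ ρ_m/(ρ_m − ρ_c) = 1.28 km × 3310/500 = 8.47 km.

8.47 km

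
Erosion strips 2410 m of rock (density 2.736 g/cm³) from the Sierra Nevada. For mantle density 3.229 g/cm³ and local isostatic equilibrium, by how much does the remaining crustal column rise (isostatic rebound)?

Unloading: uplift u = e ρ_c/ρ_m = 2410 m × 2.736/3.229 = 2040 m.

2040 m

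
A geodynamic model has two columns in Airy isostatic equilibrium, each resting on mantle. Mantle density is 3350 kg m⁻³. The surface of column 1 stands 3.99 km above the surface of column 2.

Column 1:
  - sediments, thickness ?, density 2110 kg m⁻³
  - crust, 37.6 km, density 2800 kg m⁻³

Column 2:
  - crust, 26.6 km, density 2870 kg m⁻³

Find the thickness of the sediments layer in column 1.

4.4 km

Take the compensation level at the base of the deeper column (depth z_c below the surface of column 1) and equate Σ ρ_i t_i down to z_c; mantle fills any gap and the z_c terms cancel.
Column 1: x×2110 + 37.6×2800 + (z_c − 37.6 − x)×3350
Column 2: 3.99×0 + 26.6×2870 + (z_c − 3.99 − 26.6)×3350
The z_c×3350 term appears on both sides and cancels. Collect the known terms of each column as K = Σ(ρt)_known − 3350 × (depth of known layers): K_1 = 105280 − 3350×37.6 = −20680; K_2 = 76342 − 3350×(3.99 + 26.6) = −26134.5.
Balance: K_1 − x×(3350 − 2110) = K_2, so x = (K_1 − K_2)/(3350 − 2110) = 5454.5/1240 = 4.4 km.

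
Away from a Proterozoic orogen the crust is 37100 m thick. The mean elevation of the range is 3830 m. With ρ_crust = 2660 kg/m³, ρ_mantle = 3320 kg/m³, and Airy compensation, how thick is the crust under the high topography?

Root depth r = h ρ_c / (ρ_m − ρ_c) = 3830 m × 2660 / 660 = 15440 m.
Total thickness = T + h + r = 37100 m + 3830 m + 15440 m = 56400 m.

56400 m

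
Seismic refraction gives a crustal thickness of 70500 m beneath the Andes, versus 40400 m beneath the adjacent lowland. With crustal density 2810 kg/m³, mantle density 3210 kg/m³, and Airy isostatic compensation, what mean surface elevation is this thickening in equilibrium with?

Excess crust Δ = 70500 m − 40400 m = 30100 m, split between elevation h and root r with h + r = Δ.
Airy balance ρ_c h = (ρ_m − ρ_c) r gives r = h ρ_c/(ρ_m − ρ_c), so h (1 + ρ_c/(ρ_m − ρ_c)) = Δ, i.e. h = Δ (ρ_m − ρ_c)/ρ_m.
h = 30100 m × 400/3210 = 3750 m.

3750 m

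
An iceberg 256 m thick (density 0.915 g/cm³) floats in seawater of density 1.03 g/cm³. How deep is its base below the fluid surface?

Draft d = t ρ_obj/ρ_fluid = 256 m × 0.915/1.03 = 227 m.

227 m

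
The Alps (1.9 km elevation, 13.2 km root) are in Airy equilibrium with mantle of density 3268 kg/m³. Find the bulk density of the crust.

ρ_c h = (ρ_m − ρ_c) r → ρ_c (h + r) = ρ_m r → ρ_c = ρ_m r / (h + r).
ρ_c = 3268 × 13.2 km / (1.9 km + 13.2 km) = 2860 kg/m³.

2860 kg/m³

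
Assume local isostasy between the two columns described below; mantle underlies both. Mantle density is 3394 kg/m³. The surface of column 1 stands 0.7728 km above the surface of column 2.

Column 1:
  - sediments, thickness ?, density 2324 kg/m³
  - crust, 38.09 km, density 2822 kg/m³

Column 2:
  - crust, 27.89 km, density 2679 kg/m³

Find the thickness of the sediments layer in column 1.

0.726 km

Take the compensation level at the base of the deeper column (depth z_c below the surface of column 1) and equate Σ ρ_i t_i down to z_c; mantle fills any gap and the z_c terms cancel.
Column 1: x×2324 + 38.09×2822 + (z_c − 38.09 − x)×3394
Column 2: 0.7728×0 + 27.89×2679 + (z_c − 0.7728 − 27.89)×3394
The z_c×3394 term appears on both sides and cancels. Collect the known terms of each column as K = Σ(ρt)_known − 3394 × (depth of known layers): K_1 = 107489.98 − 3394×38.09 = −21787.48; K_2 = 74717.31 − 3394×(0.7728 + 27.89) = −22564.2332.
Balance: K_1 − x×(3394 − 2324) = K_2, so x = (K_1 − K_2)/(3394 − 2324) = 776.753/1070 = 0.726 km.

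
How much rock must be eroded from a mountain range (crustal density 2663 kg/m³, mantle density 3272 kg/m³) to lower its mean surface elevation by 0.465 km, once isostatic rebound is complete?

2.5 km

Net drop Δ = e − u = e − e ρ_c/ρ_m = e (ρ_m − ρ_c)/ρ_m.
e = Δ ρ_m/(ρ_m − ρ_c) = 0.465 km × 3272/609 = 2.5 km.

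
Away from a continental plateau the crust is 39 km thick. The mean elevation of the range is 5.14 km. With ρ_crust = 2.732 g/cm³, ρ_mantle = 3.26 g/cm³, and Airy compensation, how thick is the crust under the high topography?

70.7 km

Root depth r = h ρ_c / (ρ_m − ρ_c) = 5.14 km × 2.732 / 0.528 = 26.6 km.
Total thickness = T + h + r = 39 km + 5.14 km + 26.6 km = 70.7 km.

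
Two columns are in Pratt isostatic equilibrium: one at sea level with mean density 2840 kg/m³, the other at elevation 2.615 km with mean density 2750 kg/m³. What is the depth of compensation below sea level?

ρ_ref D = ρ (D + h) → D (ρ_ref − ρ) = ρ h.
D = ρ h/(ρ_ref − ρ) = 2750 × 2.615 km/(2840 − 2750) = 79.9 km.

79.9 km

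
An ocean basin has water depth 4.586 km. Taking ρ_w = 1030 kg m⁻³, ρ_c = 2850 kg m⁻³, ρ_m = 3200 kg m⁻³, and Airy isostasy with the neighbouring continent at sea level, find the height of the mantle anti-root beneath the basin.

Equating mass per unit area of the two columns: replacing crust with seawater at the top is compensated by replacing crust with mantle at the base: d (ρ_c − ρ_w) = a (ρ_m − ρ_c).
a = d (ρ_c − ρ_w)/(ρ_m − ρ_c) = 4.586 km × 1820/350 = 23.8 km.

23.8 km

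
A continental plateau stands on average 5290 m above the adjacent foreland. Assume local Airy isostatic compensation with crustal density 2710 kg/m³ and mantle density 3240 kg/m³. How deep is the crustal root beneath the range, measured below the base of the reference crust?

Balancing pressure at the compensation depth: the weight of the topography is balanced by the buoyancy of the root, ρ_c h = (ρ_m − ρ_c) r.
r = h · ρ_c / (ρ_m − ρ_c) = 5290 m × 2710 / (3240 − 2710) = 27000 m.

27000 m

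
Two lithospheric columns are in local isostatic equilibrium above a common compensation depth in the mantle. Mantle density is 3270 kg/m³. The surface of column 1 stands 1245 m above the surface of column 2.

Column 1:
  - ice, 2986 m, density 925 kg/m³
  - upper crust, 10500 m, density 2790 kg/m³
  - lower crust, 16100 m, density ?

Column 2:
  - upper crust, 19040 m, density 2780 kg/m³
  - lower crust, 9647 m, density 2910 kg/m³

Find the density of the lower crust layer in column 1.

Take the compensation level at the base of the deeper column (depth z_c below the surface of column 1) and equate Σ ρ_i t_i down to z_c; mantle fills any gap and the z_c terms cancel.
Column 1: 2986×925 + 10500×2790 + 16100×ρ + (z_c − 29586)×3270
Column 2: 1245×0 + 19040×2780 + 9647×2910 + (z_c − 1245 − 28687)×3270
The z_c×3270 term appears on both sides and cancels. Collect the known terms of each column as K = Σ(ρt)_known − 3270 × (depth of known layers): K_1 = 32057050 − 3270×29586 = −64689170; K_2 = 81003970 − 3270×(1245 + 28687) = −16873670.
Balance: K_1 + 16100×ρ = K_2, so ρ = (K_2 − K_1)/16100 = 47815500/16100 = 2970 kg/m³.

2970 kg/m³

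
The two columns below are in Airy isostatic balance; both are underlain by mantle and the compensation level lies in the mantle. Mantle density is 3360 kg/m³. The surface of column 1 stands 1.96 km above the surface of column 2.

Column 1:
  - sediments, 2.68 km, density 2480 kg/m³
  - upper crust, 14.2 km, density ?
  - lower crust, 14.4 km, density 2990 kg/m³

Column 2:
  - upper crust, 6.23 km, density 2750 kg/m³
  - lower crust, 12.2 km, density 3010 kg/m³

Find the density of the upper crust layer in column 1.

2870 kg/m³

Take the compensation level at the base of the deeper column (depth z_c below the surface of column 1) and equate Σ ρ_i t_i down to z_c; mantle fills any gap and the z_c terms cancel.
Column 1: 2.68×2480 + 14.2×ρ + 14.4×2990 + (z_c − 31.28)×3360
Column 2: 1.96×0 + 6.23×2750 + 12.2×3010 + (z_c − 1.96 − 18.43)×3360
The z_c×3360 term appears on both sides and cancels. Collect the known terms of each column as K = Σ(ρt)_known − 3360 × (depth of known layers): K_1 = 49702.4 − 3360×31.28 = −55398.4; K_2 = 53854.5 − 3360×(1.96 + 18.43) = −14655.9.
Balance: K_1 + 14.2×ρ = K_2, so ρ = (K_2 − K_1)/14.2 = 40742.5/14.2 = 2870 kg/m³.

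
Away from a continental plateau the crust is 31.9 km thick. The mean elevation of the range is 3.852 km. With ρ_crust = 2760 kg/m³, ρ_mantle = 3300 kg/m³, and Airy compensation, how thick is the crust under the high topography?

Root depth r = h ρ_c / (ρ_m − ρ_c) = 3.852 km × 2760 / 540 = 19.69 km.
Total thickness = T + h + r = 31.9 km + 3.852 km + 19.69 km = 55.4 km.

55.4 km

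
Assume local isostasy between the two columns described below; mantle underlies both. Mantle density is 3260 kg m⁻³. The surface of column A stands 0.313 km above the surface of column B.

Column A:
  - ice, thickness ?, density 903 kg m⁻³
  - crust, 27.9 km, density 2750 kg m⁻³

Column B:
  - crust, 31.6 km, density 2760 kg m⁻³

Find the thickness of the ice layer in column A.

1.1 km

Take the compensation level at the base of the deeper column (depth z_c below the surface of column A) and equate Σ ρ_i t_i down to z_c; mantle fills any gap and the z_c terms cancel.
Column A: x×903 + 27.9×2750 + (z_c − 27.9 − x)×3260
Column B: 0.313×0 + 31.6×2760 + (z_c − 0.313 − 31.6)×3260
The z_c×3260 term appears on both sides and cancels. Collect the known terms of each column as K = Σ(ρt)_known − 3260 × (depth of known layers): K_A = 76725 − 3260×27.9 = −14229; K_B = 87216 − 3260×(0.313 + 31.6) = −16820.38.
Balance: K_A − x×(3260 − 903) = K_B, so x = (K_A − K_B)/(3260 − 903) = 2591.38/2357 = 1.1 km.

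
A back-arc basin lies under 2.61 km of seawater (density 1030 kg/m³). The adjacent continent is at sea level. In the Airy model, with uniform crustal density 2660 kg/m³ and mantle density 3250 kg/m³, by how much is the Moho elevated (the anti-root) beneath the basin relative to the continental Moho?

For local isostatic compensation: replacing crust with seawater at the top is compensated by replacing crust with mantle at the base: d (ρ_c − ρ_w) = a (ρ_m − ρ_c).
a = d (ρ_c − ρ_w)/(ρ_m − ρ_c) = 2.61 km × 1630/590 = 7.21 km.

7.21 km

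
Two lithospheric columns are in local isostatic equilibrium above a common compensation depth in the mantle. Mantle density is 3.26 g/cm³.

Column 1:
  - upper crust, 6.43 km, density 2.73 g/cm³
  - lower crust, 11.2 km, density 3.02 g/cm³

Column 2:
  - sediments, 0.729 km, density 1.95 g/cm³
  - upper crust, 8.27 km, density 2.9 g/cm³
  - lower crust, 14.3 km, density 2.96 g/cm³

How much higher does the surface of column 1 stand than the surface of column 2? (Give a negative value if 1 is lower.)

−0.652 km

For any compensation level in the mantle, the mantle terms cancel and isostasy reduces to e = (Σt_1 − Σt_2) − (Σ(ρt)_1 − Σ(ρt)_2) / ρ_m.
Σt_1 = 17.63 km; Σt_2 = 23.299 km; Σ(ρt)_1 = 51.3779; Σ(ρt)_2 = 67.73255 (in km·g/cm³).
e = (17.63 − 23.299) − (51.3779 − 67.73255) / 3.26 = −0.652 km.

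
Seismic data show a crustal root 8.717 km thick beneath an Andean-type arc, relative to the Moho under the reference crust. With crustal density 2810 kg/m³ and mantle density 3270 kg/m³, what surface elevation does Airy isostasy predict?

In Airy isostatic equilibrium: ρ_c h = (ρ_m − ρ_c) r.
h = r (ρ_m − ρ_c) / ρ_c = 8.717 km × (3270 − 2810) / 2810 = 1.43 km.

1.43 km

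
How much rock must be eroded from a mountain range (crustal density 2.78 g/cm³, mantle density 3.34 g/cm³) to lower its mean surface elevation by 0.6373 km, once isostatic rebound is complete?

3.8 km

Net drop Δ = e − u = e − e ρ_c/ρ_m = e (ρ_m − ρ_c)/ρ_m.
e = Δ ρ_m/(ρ_m − ρ_c) = 0.6373 km × 3.34/0.56 = 3.8 km.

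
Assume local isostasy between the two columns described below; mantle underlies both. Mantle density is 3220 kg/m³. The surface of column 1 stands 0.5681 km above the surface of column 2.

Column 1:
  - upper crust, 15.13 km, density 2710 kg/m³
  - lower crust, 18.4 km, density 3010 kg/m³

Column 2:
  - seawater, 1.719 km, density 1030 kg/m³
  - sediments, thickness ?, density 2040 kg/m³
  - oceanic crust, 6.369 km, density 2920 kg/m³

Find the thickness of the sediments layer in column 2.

Take the compensation level at the base of the deeper column (depth z_c below the surface of column 1) and equate Σ ρ_i t_i down to z_c; mantle fills any gap and the z_c terms cancel.
Column 1: 15.13×2710 + 18.4×3010 + (z_c − 33.53)×3220
Column 2: 0.5681×0 + 1.719×1030 + x×2040 + 6.369×2920 + (z_c − 0.5681 − 8.088 − x)×3220
The z_c×3220 term appears on both sides and cancels. Collect the known terms of each column as K = Σ(ρt)_known − 3220 × (depth of known layers): K_1 = 96386.3 − 3220×33.53 = −11580.3; K_2 = 20368.05 − 3220×(0.5681 + 8.088) = −7504.592.
Balance: K_1 = K_2 − x×(3220 − 2040), so x = (K_2 − K_1)/(3220 − 2040) = 4075.71/1180 = 3.45 km.

3.45 km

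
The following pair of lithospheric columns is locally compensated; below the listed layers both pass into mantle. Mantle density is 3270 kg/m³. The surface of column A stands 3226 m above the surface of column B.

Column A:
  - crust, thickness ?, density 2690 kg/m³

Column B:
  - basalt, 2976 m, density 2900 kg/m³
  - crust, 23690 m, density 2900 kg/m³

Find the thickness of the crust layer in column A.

35200 m

Take the compensation level at the base of the deeper column (depth z_c below the surface of column A) and equate Σ ρ_i t_i down to z_c; mantle fills any gap and the z_c terms cancel.
Column A: x×2690 + (z_c − 0 − x)×3270
Column B: 3226×0 + 2976×2900 + 23690×2900 + (z_c − 3226 − 26666)×3270
The z_c×3270 term appears on both sides and cancels. Collect the known terms of each column as K = Σ(ρt)_known − 3270 × (depth of known layers): K_A = 0 − 3270×0 = 0; K_B = 77331400 − 3270×(3226 + 26666) = −20415440.
Balance: K_A − x×(3270 − 2690) = K_B, so x = (K_A − K_B)/(3270 − 2690) = 20415400/580 = 35200 m.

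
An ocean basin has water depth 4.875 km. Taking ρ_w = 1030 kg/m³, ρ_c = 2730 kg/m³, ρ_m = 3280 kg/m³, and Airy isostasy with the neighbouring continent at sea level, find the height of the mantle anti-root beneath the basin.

15.1 km

Balancing pressure at the compensation depth: replacing crust with seawater at the top is compensated by replacing crust with mantle at the base: d (ρ_c − ρ_w) = a (ρ_m − ρ_c).
a = d (ρ_c − ρ_w)/(ρ_m − ρ_c) = 4.875 km × 1700/550 = 15.1 km.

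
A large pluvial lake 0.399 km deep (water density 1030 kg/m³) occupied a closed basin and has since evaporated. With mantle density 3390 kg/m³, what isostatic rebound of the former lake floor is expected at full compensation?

0.121 km

u = d ρ_w/ρ_m = 0.399 km × 1030/3390 = 0.121 km.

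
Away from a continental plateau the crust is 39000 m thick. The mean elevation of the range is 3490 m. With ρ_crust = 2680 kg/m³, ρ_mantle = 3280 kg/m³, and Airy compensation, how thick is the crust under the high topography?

58100 m

Root depth r = h ρ_c / (ρ_m − ρ_c) = 3490 m × 2680 / 600 = 15590 m.
Total thickness = T + h + r = 39000 m + 3490 m + 15590 m = 58100 m.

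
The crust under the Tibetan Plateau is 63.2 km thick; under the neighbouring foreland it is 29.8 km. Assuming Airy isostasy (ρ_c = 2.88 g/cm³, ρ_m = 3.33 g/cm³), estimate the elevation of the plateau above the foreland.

4.51 km

Excess crust Δ = 63.2 km − 29.8 km = 33.4 km, split between elevation h and root r with h + r = Δ.
Airy balance ρ_c h = (ρ_m − ρ_c) r gives r = h ρ_c/(ρ_m − ρ_c), so h (1 + ρ_c/(ρ_m − ρ_c)) = Δ, i.e. h = Δ (ρ_m − ρ_c)/ρ_m.
h = 33.4 km × 0.45/3.33 = 4.51 km.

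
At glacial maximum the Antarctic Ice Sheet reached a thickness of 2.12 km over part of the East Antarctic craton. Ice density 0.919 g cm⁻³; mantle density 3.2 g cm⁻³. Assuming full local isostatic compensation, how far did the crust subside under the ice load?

0.609 km

Isostatic balance requires: the ice load ρ_ice t is balanced by mantle displaced below, ρ_m s.
s = t ρ_ice / ρ_m = 2.12 km × 0.919/3.2 = 0.609 km.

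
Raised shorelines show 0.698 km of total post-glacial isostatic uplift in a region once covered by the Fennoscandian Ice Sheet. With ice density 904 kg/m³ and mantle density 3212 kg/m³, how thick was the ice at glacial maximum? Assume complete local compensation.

2.48 km

u = t ρ_ice/ρ_m → t = u ρ_m/ρ_ice = 0.698 km × 3212/904 = 2.48 km.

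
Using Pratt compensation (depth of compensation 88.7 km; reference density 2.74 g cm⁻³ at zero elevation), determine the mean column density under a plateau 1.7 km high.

2.69 g cm⁻³

Pratt balance: ρ_ref D = ρ (D + h).
ρ = ρ_ref D/(D + h) = 2.74 × 88.7 km/(88.7 km + 1.7 km) = 2.69 g cm⁻³.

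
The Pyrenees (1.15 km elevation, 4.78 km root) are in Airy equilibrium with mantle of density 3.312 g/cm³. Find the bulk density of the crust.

2.67 g/cm³

ρ_c h = (ρ_m − ρ_c) r → ρ_c (h + r) = ρ_m r → ρ_c = ρ_m r / (h + r).
ρ_c = 3.312 × 4.78 km / (1.15 km + 4.78 km) = 2.67 g/cm³.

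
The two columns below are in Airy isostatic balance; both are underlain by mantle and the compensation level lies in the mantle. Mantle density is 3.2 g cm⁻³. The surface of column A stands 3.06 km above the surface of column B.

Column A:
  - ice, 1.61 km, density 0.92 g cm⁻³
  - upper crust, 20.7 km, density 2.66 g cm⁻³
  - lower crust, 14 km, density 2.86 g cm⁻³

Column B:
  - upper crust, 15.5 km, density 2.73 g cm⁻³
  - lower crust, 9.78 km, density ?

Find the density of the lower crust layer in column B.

2.94 g cm⁻³

Take the compensation level at the base of the deeper column (depth z_c below the surface of column A) and equate Σ ρ_i t_i down to z_c; mantle fills any gap and the z_c terms cancel.
Column A: 1.61×0.92 + 20.7×2.66 + 14×2.86 + (z_c − 36.31)×3.2
Column B: 3.06×0 + 15.5×2.73 + 9.78×ρ + (z_c − 3.06 − 25.28)×3.2
The z_c×3.2 term appears on both sides and cancels. Collect the known terms of each column as K = Σ(ρt)_known − 3.2 × (depth of known layers): K_A = 96.5832 − 3.2×36.31 = −19.6088; K_B = 42.315 − 3.2×(3.06 + 25.28) = −48.373.
Balance: K_A = K_B + 9.78×ρ, so ρ = (K_A − K_B)/9.78 = 28.7642/9.78 = 2.94 g cm⁻³.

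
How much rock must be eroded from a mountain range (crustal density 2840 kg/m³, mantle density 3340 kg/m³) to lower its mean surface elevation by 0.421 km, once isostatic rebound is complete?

2.81 km

Net drop Δ = e − u = e − e ρ_c/ρ_m = e (ρ_m − ρ_c)/ρ_m.
e = Δ ρ_m/(ρ_m − ρ_c) = 0.421 km × 3340/500 = 2.81 km.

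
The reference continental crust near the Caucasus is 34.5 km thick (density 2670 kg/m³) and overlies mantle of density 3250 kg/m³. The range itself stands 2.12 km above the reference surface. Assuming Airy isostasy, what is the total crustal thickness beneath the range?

46.4 km

Root depth r = h ρ_c / (ρ_m − ρ_c) = 2.12 km × 2670 / 580 = 9.759 km.
Total thickness = T + h + r = 34.5 km + 2.12 km + 9.759 km = 46.4 km.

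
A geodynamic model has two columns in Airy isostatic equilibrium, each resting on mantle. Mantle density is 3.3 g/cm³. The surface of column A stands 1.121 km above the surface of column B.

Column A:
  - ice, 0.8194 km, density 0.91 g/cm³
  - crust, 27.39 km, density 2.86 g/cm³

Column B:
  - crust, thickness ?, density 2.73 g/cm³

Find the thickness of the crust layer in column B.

Take the compensation level at the base of the deeper column (depth z_c below the surface of column A) and equate Σ ρ_i t_i down to z_c; mantle fills any gap and the z_c terms cancel.
Column A: 0.8194×0.91 + 27.39×2.86 + (z_c − 28.2094)×3.3
Column B: 1.121×0 + x×2.73 + (z_c − 1.121 − 0 − x)×3.3
The z_c×3.3 term appears on both sides and cancels. Collect the known terms of each column as K = Σ(ρt)_known − 3.3 × (depth of known layers): K_A = 79.081054 − 3.3×28.2094 = −14.009966; K_B = 0 − 3.3×(1.121 + 0) = −3.6993.
Balance: K_A = K_B − x×(3.3 − 2.73), so x = (K_B − K_A)/(3.3 − 2.73) = 10.3107/0.57 = 18.1 km.

18.1 km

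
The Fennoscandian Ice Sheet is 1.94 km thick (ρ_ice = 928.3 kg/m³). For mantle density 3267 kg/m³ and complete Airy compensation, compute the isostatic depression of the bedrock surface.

0.551 km

In Airy isostatic equilibrium: the ice load ρ_ice t is balanced by mantle displaced below, ρ_m s.
s = t ρ_ice / ρ_m = 1.94 km × 928.3/3267 = 0.551 km.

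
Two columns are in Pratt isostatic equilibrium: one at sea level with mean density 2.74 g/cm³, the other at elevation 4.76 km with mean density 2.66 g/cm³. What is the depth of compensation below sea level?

ρ_ref D = ρ (D + h) → D (ρ_ref − ρ) = ρ h.
D = ρ h/(ρ_ref − ρ) = 2.66 × 4.76 km/(2.74 − 2.66) = 158 km.

158 km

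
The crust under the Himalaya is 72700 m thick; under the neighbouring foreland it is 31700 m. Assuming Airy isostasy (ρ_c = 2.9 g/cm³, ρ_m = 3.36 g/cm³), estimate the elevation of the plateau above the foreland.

Excess crust Δ = 72700 m − 31700 m = 41000 m, split between elevation h and root r with h + r = Δ.
Airy balance ρ_c h = (ρ_m − ρ_c) r gives r = h ρ_c/(ρ_m − ρ_c), so h (1 + ρ_c/(ρ_m − ρ_c)) = Δ, i.e. h = Δ (ρ_m − ρ_c)/ρ_m.
h = 41000 m × 0.46/3.36 = 5610 m.

5610 m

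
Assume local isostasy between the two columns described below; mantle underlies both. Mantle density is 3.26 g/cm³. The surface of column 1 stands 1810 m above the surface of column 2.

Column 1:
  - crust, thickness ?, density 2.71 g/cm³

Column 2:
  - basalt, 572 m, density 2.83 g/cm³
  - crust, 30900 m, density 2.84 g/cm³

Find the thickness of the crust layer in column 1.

Take the compensation level at the base of the deeper column (depth z_c below the surface of column 1) and equate Σ ρ_i t_i down to z_c; mantle fills any gap and the z_c terms cancel.
Column 1: x×2.71 + (z_c − 0 − x)×3.26
Column 2: 1810×0 + 572×2.83 + 30900×2.84 + (z_c − 1810 − 31472)×3.26
The z_c×3.26 term appears on both sides and cancels. Collect the known terms of each column as K = Σ(ρt)_known − 3.26 × (depth of known layers): K_1 = 0 − 3.26×0 = 0; K_2 = 89374.76 − 3.26×(1810 + 31472) = −19124.56.
Balance: K_1 − x×(3.26 − 2.71) = K_2, so x = (K_1 − K_2)/(3.26 − 2.71) = 19124.6/0.55 = 34800 m.

34800 m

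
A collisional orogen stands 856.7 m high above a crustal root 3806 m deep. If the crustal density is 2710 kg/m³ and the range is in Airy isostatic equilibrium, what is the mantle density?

3320 kg/m³

Airy balance: ρ_c h = (ρ_m − ρ_c) r → ρ_m = ρ_c (1 + h/r).
ρ_m = 2710 × (1 + 856.7 m/3806 m) = 3320 kg/m³.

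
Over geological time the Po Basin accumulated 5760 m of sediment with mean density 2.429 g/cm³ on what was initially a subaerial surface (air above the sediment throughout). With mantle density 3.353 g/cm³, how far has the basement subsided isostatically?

Subaerial load: s = t ρ_sed / ρ_m = 5760 m × 2.429/3.353 = 4170 m.

4170 m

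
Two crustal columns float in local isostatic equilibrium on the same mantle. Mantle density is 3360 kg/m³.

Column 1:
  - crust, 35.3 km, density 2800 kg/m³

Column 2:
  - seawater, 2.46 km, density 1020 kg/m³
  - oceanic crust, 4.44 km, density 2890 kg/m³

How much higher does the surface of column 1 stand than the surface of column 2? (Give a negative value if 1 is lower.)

For any compensation level in the mantle, the mantle terms cancel and isostasy reduces to e = (Σt_1 − Σt_2) − (Σ(ρt)_1 − Σ(ρt)_2) / ρ_m.
Σt_1 = 35.3 km; Σt_2 = 6.9 km; Σ(ρt)_1 = 98840; Σ(ρt)_2 = 15340.8 (in km·kg/m³).
e = (35.3 − 6.9) − (98840 − 15340.8) / 3360 = 3.55 km.

3.55 km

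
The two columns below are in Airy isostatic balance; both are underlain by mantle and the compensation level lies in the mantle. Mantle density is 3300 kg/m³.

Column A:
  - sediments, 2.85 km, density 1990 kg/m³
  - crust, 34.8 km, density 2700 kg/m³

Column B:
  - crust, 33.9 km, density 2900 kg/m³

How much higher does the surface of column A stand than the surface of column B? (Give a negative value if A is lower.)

3.35 km

For any compensation level in the mantle, the mantle terms cancel and isostasy reduces to e = (Σt_A − Σt_B) − (Σ(ρt)_A − Σ(ρt)_B) / ρ_m.
Σt_A = 37.65 km; Σt_B = 33.9 km; Σ(ρt)_A = 99631.5; Σ(ρt)_B = 98310 (in km·kg/m³).
e = (37.65 − 33.9) − (99631.5 − 98310) / 3300 = 3.35 km.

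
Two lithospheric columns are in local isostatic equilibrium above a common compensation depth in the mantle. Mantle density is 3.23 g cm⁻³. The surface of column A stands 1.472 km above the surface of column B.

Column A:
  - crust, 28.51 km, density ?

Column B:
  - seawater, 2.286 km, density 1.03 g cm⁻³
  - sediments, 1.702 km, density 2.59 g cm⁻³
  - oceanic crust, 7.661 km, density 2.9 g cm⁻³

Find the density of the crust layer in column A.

Take the compensation level at the base of the deeper column (depth z_c below the surface of column A) and equate Σ ρ_i t_i down to z_c; mantle fills any gap and the z_c terms cancel.
Column A: 28.51×ρ + (z_c − 28.51)×3.23
Column B: 1.472×0 + 2.286×1.03 + 1.702×2.59 + 7.661×2.9 + (z_c − 1.472 − 11.649)×3.23
The z_c×3.23 term appears on both sides and cancels. Collect the known terms of each column as K = Σ(ρt)_known − 3.23 × (depth of known layers): K_A = 0 − 3.23×28.51 = −92.0873; K_B = 28.97966 − 3.23×(1.472 + 11.649) = −13.40117.
Balance: K_A + 28.51×ρ = K_B, so ρ = (K_B − K_A)/28.51 = 78.6861/28.51 = 2.76 g cm⁻³.

2.76 g cm⁻³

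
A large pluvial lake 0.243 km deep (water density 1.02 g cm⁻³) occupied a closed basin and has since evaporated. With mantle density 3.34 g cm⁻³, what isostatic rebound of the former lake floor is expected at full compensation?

u = d ρ_w/ρ_m = 0.243 km × 1.02/3.34 = 0.0742 km.

0.0742 km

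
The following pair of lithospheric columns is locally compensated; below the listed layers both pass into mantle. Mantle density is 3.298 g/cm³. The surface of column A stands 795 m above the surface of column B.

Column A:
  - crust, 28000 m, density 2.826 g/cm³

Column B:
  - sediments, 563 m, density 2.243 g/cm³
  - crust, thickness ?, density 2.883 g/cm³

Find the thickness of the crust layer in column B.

24100 m

Take the compensation level at the base of the deeper column (depth z_c below the surface of column A) and equate Σ ρ_i t_i down to z_c; mantle fills any gap and the z_c terms cancel.
Column A: 28000×2.826 + (z_c − 28000)×3.298
Column B: 795×0 + 563×2.243 + x×2.883 + (z_c − 795 − 563 − x)×3.298
The z_c×3.298 term appears on both sides and cancels. Collect the known terms of each column as K = Σ(ρt)_known − 3.298 × (depth of known layers): K_A = 79128 − 3.298×28000 = −13216; K_B = 1262.809 − 3.298×(795 + 563) = −3215.875.
Balance: K_A = K_B − x×(3.298 − 2.883), so x = (K_B − K_A)/(3.298 − 2.883) = 10000.1/0.415 = 24100 m.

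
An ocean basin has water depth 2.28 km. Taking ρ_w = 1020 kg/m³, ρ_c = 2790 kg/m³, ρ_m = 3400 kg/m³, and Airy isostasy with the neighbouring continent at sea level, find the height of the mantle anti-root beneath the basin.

6.62 km

Isostatic balance requires: replacing crust with seawater at the top is compensated by replacing crust with mantle at the base: d (ρ_c − ρ_w) = a (ρ_m − ρ_c).
a = d (ρ_c − ρ_w)/(ρ_m − ρ_c) = 2.28 km × 1770/610 = 6.62 km.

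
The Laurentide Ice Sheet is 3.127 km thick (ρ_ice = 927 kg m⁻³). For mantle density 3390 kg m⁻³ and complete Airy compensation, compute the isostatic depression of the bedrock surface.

0.855 km

For local isostatic compensation: the ice load ρ_ice t is balanced by mantle displaced below, ρ_m s.
s = t ρ_ice / ρ_m = 3.127 km × 927/3390 = 0.855 km.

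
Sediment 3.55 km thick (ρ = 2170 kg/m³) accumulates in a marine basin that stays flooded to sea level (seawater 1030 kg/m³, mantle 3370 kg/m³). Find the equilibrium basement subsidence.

1.73 km

Submarine loading: the sediment displaces seawater, and the subsidence is in turn flooded, so s (ρ_m − ρ_w) = t (ρ_sed − ρ_w).
s = 3.55 km × (2170 − 1030) / (3370 − 1030) = 1.73 km.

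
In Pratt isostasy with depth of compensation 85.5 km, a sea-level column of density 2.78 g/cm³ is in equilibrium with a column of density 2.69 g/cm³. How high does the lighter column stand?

2.86 km

ρ_ref D = ρ (D + h) → h = D (ρ_ref − ρ)/ρ.
h = 85.5 km × (2.78 − 2.69)/2.69 = 2.86 km.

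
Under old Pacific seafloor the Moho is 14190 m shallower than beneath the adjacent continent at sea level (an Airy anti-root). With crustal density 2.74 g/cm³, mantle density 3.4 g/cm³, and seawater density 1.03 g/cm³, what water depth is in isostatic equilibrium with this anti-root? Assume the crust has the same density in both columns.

5480 m

Replacing a thickness d of crust by seawater at the top must be balanced by replacing crust with mantle at the base: d (ρ_c − ρ_w) = a (ρ_m − ρ_c).
d = a (ρ_m − ρ_c)/(ρ_c − ρ_w) = 14190 m × 0.66/1.71 = 5480 m.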